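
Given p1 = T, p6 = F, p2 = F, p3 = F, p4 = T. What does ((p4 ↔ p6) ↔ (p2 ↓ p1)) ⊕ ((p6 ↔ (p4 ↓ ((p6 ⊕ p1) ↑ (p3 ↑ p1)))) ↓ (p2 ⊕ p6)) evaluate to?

p4 ↔ p6 = T ↔ F = F
p2 ↓ p1 = F ↓ T = F
(p4 ↔ p6) ↔ (p2 ↓ p1) = F ↔ F = T
p6 ⊕ p1 = F ⊕ T = T
p3 ↑ p1 = F ↑ T = T
(p6 ⊕ p1) ↑ (p3 ↑ p1) = T ↑ T = F
p4 ↓ ((p6 ⊕ p1) ↑ (p3 ↑ p1)) = T ↓ F = F
p6 ↔ (p4 ↓ ((p6 ⊕ p1) ↑ (p3 ↑ p1))) = F ↔ F = T
p2 ⊕ p6 = F ⊕ F = F
(p6 ↔ (p4 ↓ ((p6 ⊕ p1) ↑ (p3 ↑ p1)))) ↓ (p2 ⊕ p6) = T ↓ F = F
((p4 ↔ p6) ↔ (p2 ↓ p1)) ⊕ ((p6 ↔ (p4 ↓ ((p6 ⊕ p1) ↑ (p3 ↑ p1)))) ↓ (p2 ⊕ p6)) = T ⊕ F = T

T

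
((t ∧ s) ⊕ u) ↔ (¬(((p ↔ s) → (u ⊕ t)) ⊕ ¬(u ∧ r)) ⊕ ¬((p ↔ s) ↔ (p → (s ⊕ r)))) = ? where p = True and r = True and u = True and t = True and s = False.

t ∧ s = True ∧ False = False
(t ∧ s) ⊕ u = False ⊕ True = True
p ↔ s = True ↔ False = False
u ⊕ t = True ⊕ True = False
(p ↔ s) → (u ⊕ t) = False → False = True
u ∧ r = True ∧ True = True
¬(u ∧ r) = ¬True = False
((p ↔ s) → (u ⊕ t)) ⊕ ¬(u ∧ r) = True ⊕ False = True
¬(((p ↔ s) → (u ⊕ t)) ⊕ ¬(u ∧ r)) = ¬True = False
p ↔ s = True ↔ False = False
s ⊕ r = False ⊕ True = True
p → (s ⊕ r) = True → True = True
(p ↔ s) ↔ (p → (s ⊕ r)) = False ↔ True = False
¬((p ↔ s) ↔ (p → (s ⊕ r))) = ¬False = True
¬(((p ↔ s) → (u ⊕ t)) ⊕ ¬(u ∧ r)) ⊕ ¬((p ↔ s) ↔ (p → (s ⊕ r))) = False ⊕ True = True
((t ∧ s) ⊕ u) ↔ (¬(((p ↔ s) → (u ⊕ t)) ⊕ ¬(u ∧ r)) ⊕ ¬((p ↔ s) ↔ (p → (s ⊕ r)))) = True ↔ True = True

True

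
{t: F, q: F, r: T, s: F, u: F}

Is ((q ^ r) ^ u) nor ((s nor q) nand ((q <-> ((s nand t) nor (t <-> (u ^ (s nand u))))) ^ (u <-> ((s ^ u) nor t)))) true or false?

q ^ r = F ^ T = T
(q ^ r) ^ u = T ^ F = T
s nor q = F nor F = T
s nand t = F nand F = T
s nand u = F nand F = T
u ^ (s nand u) = F ^ T = T
t <-> (u ^ (s nand u)) = F <-> T = F
(s nand t) nor (t <-> (u ^ (s nand u))) = T nor F = F
q <-> ((s nand t) nor (t <-> (u ^ (s nand u)))) = F <-> F = T
s ^ u = F ^ F = F
(s ^ u) nor t = F nor F = T
u <-> ((s ^ u) nor t) = F <-> T = F
(q <-> ((s nand t) nor (t <-> (u ^ (s nand u))))) ^ (u <-> ((s ^ u) nor t)) = T ^ F = T
(s nor q) nand ((q <-> ((s nand t) nor (t <-> (u ^ (s nand u))))) ^ (u <-> ((s ^ u) nor t))) = T nand T = F
((q ^ r) ^ u) nor ((s nor q) nand ((q <-> ((s nand t) nor (t <-> (u ^ (s nand u))))) ^ (u <-> ((s ^ u) nor t)))) = T nor F = F

F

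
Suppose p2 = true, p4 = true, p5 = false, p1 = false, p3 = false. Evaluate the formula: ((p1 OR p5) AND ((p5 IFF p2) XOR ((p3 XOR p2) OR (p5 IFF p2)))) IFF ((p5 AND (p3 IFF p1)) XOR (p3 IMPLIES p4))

false

Substituting p2=true, p4=true, p5=false, p1=false, p3=false:
p1 OR p5 = false OR false = false
p5 IFF p2 = false IFF true = false
p3 XOR p2 = false XOR true = true
p5 IFF p2 = false IFF true = false
(p3 XOR p2) OR (p5 IFF p2) = true OR false = true
(p5 IFF p2) XOR ((p3 XOR p2) OR (p5 IFF p2)) = false XOR true = true
(p1 OR p5) AND ((p5 IFF p2) XOR ((p3 XOR p2) OR (p5 IFF p2))) = false AND true = false
p3 IFF p1 = false IFF false = true
p5 AND (p3 IFF p1) = false AND true = false
p3 IMPLIES p4 = false IMPLIES true = true
(p5 AND (p3 IFF p1)) XOR (p3 IMPLIES p4) = false XOR true = true
((p1 OR p5) AND ((p5 IFF p2) XOR ((p3 XOR p2) OR (p5 IFF p2)))) IFF ((p5 AND (p3 IFF p1)) XOR (p3 IMPLIES p4)) = false IFF true = false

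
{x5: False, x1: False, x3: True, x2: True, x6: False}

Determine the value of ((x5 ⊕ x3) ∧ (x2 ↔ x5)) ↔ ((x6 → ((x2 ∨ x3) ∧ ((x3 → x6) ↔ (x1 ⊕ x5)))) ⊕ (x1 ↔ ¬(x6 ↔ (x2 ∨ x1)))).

False

x5 ⊕ x3 = False ⊕ True = True
x2 ↔ x5 = True ↔ False = False
(x5 ⊕ x3) ∧ (x2 ↔ x5) = True ∧ False = False
x2 ∨ x3 = True ∨ True = True
x3 → x6 = True → False = False
x1 ⊕ x5 = False ⊕ False = False
(x3 → x6) ↔ (x1 ⊕ x5) = False ↔ False = True
(x2 ∨ x3) ∧ ((x3 → x6) ↔ (x1 ⊕ x5)) = True ∧ True = True
x6 → ((x2 ∨ x3) ∧ ((x3 → x6) ↔ (x1 ⊕ x5))) = False → True = True
x2 ∨ x1 = True ∨ False = True
x6 ↔ (x2 ∨ x1) = False ↔ True = False
¬(x6 ↔ (x2 ∨ x1)) = ¬False = True
x1 ↔ ¬(x6 ↔ (x2 ∨ x1)) = False ↔ True = False
(x6 → ((x2 ∨ x3) ∧ ((x3 → x6) ↔ (x1 ⊕ x5)))) ⊕ (x1 ↔ ¬(x6 ↔ (x2 ∨ x1))) = True ⊕ False = True
((x5 ⊕ x3) ∧ (x2 ↔ x5)) ↔ ((x6 → ((x2 ∨ x3) ∧ ((x3 → x6) ↔ (x1 ⊕ x5)))) ⊕ (x1 ↔ ¬(x6 ↔ (x2 ∨ x1)))) = False ↔ True = False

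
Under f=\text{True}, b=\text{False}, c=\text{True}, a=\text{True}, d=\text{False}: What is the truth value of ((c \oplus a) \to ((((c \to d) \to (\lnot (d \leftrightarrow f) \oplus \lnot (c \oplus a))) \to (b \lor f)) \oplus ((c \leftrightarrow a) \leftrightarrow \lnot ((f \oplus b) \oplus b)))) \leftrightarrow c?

c \oplus a = \text{True} \oplus \text{True} = \text{False}
c \to d = \text{True} \to \text{False} = \text{False}
d \leftrightarrow f = \text{False} \leftrightarrow \text{True} = \text{False}
\lnot (d \leftrightarrow f) = \lnot \text{False} = \text{True}
c \oplus a = \text{True} \oplus \text{True} = \text{False}
\lnot (c \oplus a) = \lnot \text{False} = \text{True}
\lnot (d \leftrightarrow f) \oplus \lnot (c \oplus a) = \text{True} \oplus \text{True} = \text{False}
(c \to d) \to (\lnot (d \leftrightarrow f) \oplus \lnot (c \oplus a)) = \text{False} \to \text{False} = \text{True}
b \lor f = \text{False} \lor \text{True} = \text{True}
((c \to d) \to (\lnot (d \leftrightarrow f) \oplus \lnot (c \oplus a))) \to (b \lor f) = \text{True} \to \text{True} = \text{True}
c \leftrightarrow a = \text{True} \leftrightarrow \text{True} = \text{True}
f \oplus b = \text{True} \oplus \text{False} = \text{True}
(f \oplus b) \oplus b = \text{True} \oplus \text{False} = \text{True}
\lnot ((f \oplus b) \oplus b) = \lnot \text{True} = \text{False}
(c \leftrightarrow a) \leftrightarrow \lnot ((f \oplus b) \oplus b) = \text{True} \leftrightarrow \text{False} = \text{False}
(((c \to d) \to (\lnot (d \leftrightarrow f) \oplus \lnot (c \oplus a))) \to (b \lor f)) \oplus ((c \leftrightarrow a) \leftrightarrow \lnot ((f \oplus b) \oplus b)) = \text{True} \oplus \text{False} = \text{True}
(c \oplus a) \to ((((c \to d) \to (\lnot (d \leftrightarrow f) \oplus \lnot (c \oplus a))) \to (b \lor f)) \oplus ((c \leftrightarrow a) \leftrightarrow \lnot ((f \oplus b) \oplus b))) = \text{False} \to \text{True} = \text{True}
((c \oplus a) \to ((((c \to d) \to (\lnot (d \leftrightarrow f) \oplus \lnot (c \oplus a))) \to (b \lor f)) \oplus ((c \leftrightarrow a) \leftrightarrow \lnot ((f \oplus b) \oplus b)))) \leftrightarrow c = \text{True} \leftrightarrow \text{True} = \text{True}

\text{True}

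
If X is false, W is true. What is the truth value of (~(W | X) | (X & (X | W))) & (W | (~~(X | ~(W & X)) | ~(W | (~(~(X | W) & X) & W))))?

Substituting X=F, W=T:
W | X = T | F = T
~(W | X) = ~T = F
X | W = F | T = T
X & (X | W) = F & T = F
~(W | X) | (X & (X | W)) = F | F = F
W & X = T & F = F
~(W & X) = ~F = T
X | ~(W & X) = F | T = T
~(X | ~(W & X)) = ~T = F
~~(X | ~(W & X)) = ~F = T
X | W = F | T = T
~(X | W) = ~T = F
~(X | W) & X = F & F = F
~(~(X | W) & X) = ~F = T
~(~(X | W) & X) & W = T & T = T
W | (~(~(X | W) & X) & W) = T | T = T
~(W | (~(~(X | W) & X) & W)) = ~T = F
~~(X | ~(W & X)) | ~(W | (~(~(X | W) & X) & W)) = T | F = T
W | (~~(X | ~(W & X)) | ~(W | (~(~(X | W) & X) & W))) = T | T = T
(~(W | X) | (X & (X | W))) & (W | (~~(X | ~(W & X)) | ~(W | (~(~(X | W) & X) & W)))) = F & T = F

F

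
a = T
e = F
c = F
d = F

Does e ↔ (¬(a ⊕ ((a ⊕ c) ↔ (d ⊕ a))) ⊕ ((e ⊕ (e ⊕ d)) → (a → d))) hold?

a ⊕ c = T ⊕ F = T
d ⊕ a = F ⊕ T = T
(a ⊕ c) ↔ (d ⊕ a) = T ↔ T = T
a ⊕ ((a ⊕ c) ↔ (d ⊕ a)) = T ⊕ T = F
¬(a ⊕ ((a ⊕ c) ↔ (d ⊕ a))) = ¬F = T
e ⊕ d = F ⊕ F = F
e ⊕ (e ⊕ d) = F ⊕ F = F
a → d = T → F = F
(e ⊕ (e ⊕ d)) → (a → d) = F → F = T
¬(a ⊕ ((a ⊕ c) ↔ (d ⊕ a))) ⊕ ((e ⊕ (e ⊕ d)) → (a → d)) = T ⊕ T = F
e ↔ (¬(a ⊕ ((a ⊕ c) ↔ (d ⊕ a))) ⊕ ((e ⊕ (e ⊕ d)) → (a → d))) = F ↔ F = T

T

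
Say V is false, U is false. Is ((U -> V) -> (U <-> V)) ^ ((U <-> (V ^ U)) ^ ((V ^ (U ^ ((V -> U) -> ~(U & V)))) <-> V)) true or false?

False

U -> V = False -> False = True
U <-> V = False <-> False = True
(U -> V) -> (U <-> V) = True -> True = True
V ^ U = False ^ False = False
U <-> (V ^ U) = False <-> False = True
V -> U = False -> False = True
U & V = False & False = False
~(U & V) = ~False = True
(V -> U) -> ~(U & V) = True -> True = True
U ^ ((V -> U) -> ~(U & V)) = False ^ True = True
V ^ (U ^ ((V -> U) -> ~(U & V))) = False ^ True = True
(V ^ (U ^ ((V -> U) -> ~(U & V)))) <-> V = True <-> False = False
(U <-> (V ^ U)) ^ ((V ^ (U ^ ((V -> U) -> ~(U & V)))) <-> V) = True ^ False = True
((U -> V) -> (U <-> V)) ^ ((U <-> (V ^ U)) ^ ((V ^ (U ^ ((V -> U) -> ~(U & V)))) <-> V)) = True ^ True = False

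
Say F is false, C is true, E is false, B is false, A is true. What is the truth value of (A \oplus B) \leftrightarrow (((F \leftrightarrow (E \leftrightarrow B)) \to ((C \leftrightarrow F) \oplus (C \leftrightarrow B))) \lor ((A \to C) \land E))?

\text{True}

Substituting F=\text{False}, C=\text{True}, E=\text{False}, B=\text{False}, A=\text{True}:
A \oplus B = \text{True} \oplus \text{False} = \text{True}
E \leftrightarrow B = \text{False} \leftrightarrow \text{False} = \text{True}
F \leftrightarrow (E \leftrightarrow B) = \text{False} \leftrightarrow \text{True} = \text{False}
C \leftrightarrow F = \text{True} \leftrightarrow \text{False} = \text{False}
C \leftrightarrow B = \text{True} \leftrightarrow \text{False} = \text{False}
(C \leftrightarrow F) \oplus (C \leftrightarrow B) = \text{False} \oplus \text{False} = \text{False}
(F \leftrightarrow (E \leftrightarrow B)) \to ((C \leftrightarrow F) \oplus (C \leftrightarrow B)) = \text{False} \to \text{False} = \text{True}
A \to C = \text{True} \to \text{True} = \text{True}
(A \to C) \land E = \text{True} \land \text{False} = \text{False}
((F \leftrightarrow (E \leftrightarrow B)) \to ((C \leftrightarrow F) \oplus (C \leftrightarrow B))) \lor ((A \to C) \land E) = \text{True} \lor \text{False} = \text{True}
(A \oplus B) \leftrightarrow (((F \leftrightarrow (E \leftrightarrow B)) \to ((C \leftrightarrow F) \oplus (C \leftrightarrow B))) \lor ((A \to C) \land E)) = \text{True} \leftrightarrow \text{True} = \text{True}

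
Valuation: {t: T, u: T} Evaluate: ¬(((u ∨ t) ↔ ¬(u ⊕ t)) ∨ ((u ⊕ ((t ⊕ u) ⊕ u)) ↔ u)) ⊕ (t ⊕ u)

u ∨ t = T ∨ T = T
u ⊕ t = T ⊕ T = F
¬(u ⊕ t) = ¬F = T
(u ∨ t) ↔ ¬(u ⊕ t) = T ↔ T = T
t ⊕ u = T ⊕ T = F
(t ⊕ u) ⊕ u = F ⊕ T = T
u ⊕ ((t ⊕ u) ⊕ u) = T ⊕ T = F
(u ⊕ ((t ⊕ u) ⊕ u)) ↔ u = F ↔ T = F
((u ∨ t) ↔ ¬(u ⊕ t)) ∨ ((u ⊕ ((t ⊕ u) ⊕ u)) ↔ u) = T ∨ F = T
¬(((u ∨ t) ↔ ¬(u ⊕ t)) ∨ ((u ⊕ ((t ⊕ u) ⊕ u)) ↔ u)) = ¬T = F
t ⊕ u = T ⊕ T = F
¬(((u ∨ t) ↔ ¬(u ⊕ t)) ∨ ((u ⊕ ((t ⊕ u) ⊕ u)) ↔ u)) ⊕ (t ⊕ u) = F ⊕ F = F

F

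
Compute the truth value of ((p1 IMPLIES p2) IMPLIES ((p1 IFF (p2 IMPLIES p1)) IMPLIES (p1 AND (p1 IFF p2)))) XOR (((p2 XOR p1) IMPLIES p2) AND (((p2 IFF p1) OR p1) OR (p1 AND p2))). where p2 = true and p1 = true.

p1 IMPLIES p2 = true IMPLIES true = true
p2 IMPLIES p1 = true IMPLIES true = true
p1 IFF (p2 IMPLIES p1) = true IFF true = true
p1 IFF p2 = true IFF true = true
p1 AND (p1 IFF p2) = true AND true = true
(p1 IFF (p2 IMPLIES p1)) IMPLIES (p1 AND (p1 IFF p2)) = true IMPLIES true = true
(p1 IMPLIES p2) IMPLIES ((p1 IFF (p2 IMPLIES p1)) IMPLIES (p1 AND (p1 IFF p2))) = true IMPLIES true = true
p2 XOR p1 = true XOR true = false
(p2 XOR p1) IMPLIES p2 = false IMPLIES true = true
p2 IFF p1 = true IFF true = true
(p2 IFF p1) OR p1 = true OR true = true
p1 AND p2 = true AND true = true
((p2 IFF p1) OR p1) OR (p1 AND p2) = true OR true = true
((p2 XOR p1) IMPLIES p2) AND (((p2 IFF p1) OR p1) OR (p1 AND p2)) = true AND true = true
((p1 IMPLIES p2) IMPLIES ((p1 IFF (p2 IMPLIES p1)) IMPLIES (p1 AND (p1 IFF p2)))) XOR (((p2 XOR p1) IMPLIES p2) AND (((p2 IFF p1) OR p1) OR (p1 AND p2))) = true XOR true = false

false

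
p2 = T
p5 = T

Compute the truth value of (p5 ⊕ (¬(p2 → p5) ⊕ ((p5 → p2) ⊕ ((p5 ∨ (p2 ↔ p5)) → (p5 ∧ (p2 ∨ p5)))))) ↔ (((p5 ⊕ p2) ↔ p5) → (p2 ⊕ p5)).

T

p2 → p5 = T → T = T
¬(p2 → p5) = ¬T = F
p5 → p2 = T → T = T
p2 ↔ p5 = T ↔ T = T
p5 ∨ (p2 ↔ p5) = T ∨ T = T
p2 ∨ p5 = T ∨ T = T
p5 ∧ (p2 ∨ p5) = T ∧ T = T
(p5 ∨ (p2 ↔ p5)) → (p5 ∧ (p2 ∨ p5)) = T → T = T
(p5 → p2) ⊕ ((p5 ∨ (p2 ↔ p5)) → (p5 ∧ (p2 ∨ p5))) = T ⊕ T = F
¬(p2 → p5) ⊕ ((p5 → p2) ⊕ ((p5 ∨ (p2 ↔ p5)) → (p5 ∧ (p2 ∨ p5)))) = F ⊕ F = F
p5 ⊕ (¬(p2 → p5) ⊕ ((p5 → p2) ⊕ ((p5 ∨ (p2 ↔ p5)) → (p5 ∧ (p2 ∨ p5))))) = T ⊕ F = T
p5 ⊕ p2 = T ⊕ T = F
(p5 ⊕ p2) ↔ p5 = F ↔ T = F
p2 ⊕ p5 = T ⊕ T = F
((p5 ⊕ p2) ↔ p5) → (p2 ⊕ p5) = F → F = T
(p5 ⊕ (¬(p2 → p5) ⊕ ((p5 → p2) ⊕ ((p5 ∨ (p2 ↔ p5)) → (p5 ∧ (p2 ∨ p5)))))) ↔ (((p5 ⊕ p2) ↔ p5) → (p2 ⊕ p5)) = T ↔ T = T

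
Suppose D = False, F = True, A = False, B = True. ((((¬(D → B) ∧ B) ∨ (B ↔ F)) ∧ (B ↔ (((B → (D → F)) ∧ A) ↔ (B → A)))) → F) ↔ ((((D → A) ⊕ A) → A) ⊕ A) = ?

False

Substituting D=False, F=True, A=False, B=True:
D → B = False → True = True
¬(D → B) = ¬True = False
¬(D → B) ∧ B = False ∧ True = False
B ↔ F = True ↔ True = True
(¬(D → B) ∧ B) ∨ (B ↔ F) = False ∨ True = True
D → F = False → True = True
B → (D → F) = True → True = True
(B → (D → F)) ∧ A = True ∧ False = False
B → A = True → False = False
((B → (D → F)) ∧ A) ↔ (B → A) = False ↔ False = True
B ↔ (((B → (D → F)) ∧ A) ↔ (B → A)) = True ↔ True = True
((¬(D → B) ∧ B) ∨ (B ↔ F)) ∧ (B ↔ (((B → (D → F)) ∧ A) ↔ (B → A))) = True ∧ True = True
(((¬(D → B) ∧ B) ∨ (B ↔ F)) ∧ (B ↔ (((B → (D → F)) ∧ A) ↔ (B → A)))) → F = True → True = True
D → A = False → False = True
(D → A) ⊕ A = True ⊕ False = True
((D → A) ⊕ A) → A = True → False = False
(((D → A) ⊕ A) → A) ⊕ A = False ⊕ False = False
((((¬(D → B) ∧ B) ∨ (B ↔ F)) ∧ (B ↔ (((B → (D → F)) ∧ A) ↔ (B → A)))) → F) ↔ ((((D → A) ⊕ A) → A) ⊕ A) = True ↔ False = False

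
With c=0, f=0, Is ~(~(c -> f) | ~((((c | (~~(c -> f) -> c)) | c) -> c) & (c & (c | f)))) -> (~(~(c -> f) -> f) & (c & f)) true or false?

1

Substituting c=0, f=0:
c -> f = 0 -> 0 = 1
~(c -> f) = ~1 = 0
c -> f = 0 -> 0 = 1
~(c -> f) = ~1 = 0
~~(c -> f) = ~0 = 1
~~(c -> f) -> c = 1 -> 0 = 0
c | (~~(c -> f) -> c) = 0 | 0 = 0
(c | (~~(c -> f) -> c)) | c = 0 | 0 = 0
((c | (~~(c -> f) -> c)) | c) -> c = 0 -> 0 = 1
c | f = 0 | 0 = 0
c & (c | f) = 0 & 0 = 0
(((c | (~~(c -> f) -> c)) | c) -> c) & (c & (c | f)) = 1 & 0 = 0
~((((c | (~~(c -> f) -> c)) | c) -> c) & (c & (c | f))) = ~0 = 1
~(c -> f) | ~((((c | (~~(c -> f) -> c)) | c) -> c) & (c & (c | f))) = 0 | 1 = 1
~(~(c -> f) | ~((((c | (~~(c -> f) -> c)) | c) -> c) & (c & (c | f)))) = ~1 = 0
c -> f = 0 -> 0 = 1
~(c -> f) = ~1 = 0
~(c -> f) -> f = 0 -> 0 = 1
~(~(c -> f) -> f) = ~1 = 0
c & f = 0 & 0 = 0
~(~(c -> f) -> f) & (c & f) = 0 & 0 = 0
~(~(c -> f) | ~((((c | (~~(c -> f) -> c)) | c) -> c) & (c & (c | f)))) -> (~(~(c -> f) -> f) & (c & f)) = 0 -> 0 = 1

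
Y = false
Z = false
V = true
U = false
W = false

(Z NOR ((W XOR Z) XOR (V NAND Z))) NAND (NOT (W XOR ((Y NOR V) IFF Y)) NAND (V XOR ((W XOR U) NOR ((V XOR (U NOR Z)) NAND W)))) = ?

W XOR Z = false XOR false = false
V NAND Z = true NAND false = true
(W XOR Z) XOR (V NAND Z) = false XOR true = true
Z NOR ((W XOR Z) XOR (V NAND Z)) = false NOR true = false
Y NOR V = false NOR true = false
(Y NOR V) IFF Y = false IFF false = true
W XOR ((Y NOR V) IFF Y) = false XOR true = true
NOT (W XOR ((Y NOR V) IFF Y)) = NOT true = false
W XOR U = false XOR false = false
U NOR Z = false NOR false = true
V XOR (U NOR Z) = true XOR true = false
(V XOR (U NOR Z)) NAND W = false NAND false = true
(W XOR U) NOR ((V XOR (U NOR Z)) NAND W) = false NOR true = false
V XOR ((W XOR U) NOR ((V XOR (U NOR Z)) NAND W)) = true XOR false = true
NOT (W XOR ((Y NOR V) IFF Y)) NAND (V XOR ((W XOR U) NOR ((V XOR (U NOR Z)) NAND W))) = false NAND true = true
(Z NOR ((W XOR Z) XOR (V NAND Z))) NAND (NOT (W XOR ((Y NOR V) IFF Y)) NAND (V XOR ((W XOR U) NOR ((V XOR (U NOR Z)) NAND W)))) = false NAND true = true

true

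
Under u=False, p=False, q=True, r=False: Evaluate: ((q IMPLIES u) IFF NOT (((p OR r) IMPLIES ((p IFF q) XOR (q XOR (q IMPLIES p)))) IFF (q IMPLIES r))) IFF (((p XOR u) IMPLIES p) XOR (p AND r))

q IMPLIES u = True IMPLIES False = False
p OR r = False OR False = False
p IFF q = False IFF True = False
q IMPLIES p = True IMPLIES False = False
q XOR (q IMPLIES p) = True XOR False = True
(p IFF q) XOR (q XOR (q IMPLIES p)) = False XOR True = True
(p OR r) IMPLIES ((p IFF q) XOR (q XOR (q IMPLIES p))) = False IMPLIES True = True
q IMPLIES r = True IMPLIES False = False
((p OR r) IMPLIES ((p IFF q) XOR (q XOR (q IMPLIES p)))) IFF (q IMPLIES r) = True IFF False = False
NOT (((p OR r) IMPLIES ((p IFF q) XOR (q XOR (q IMPLIES p)))) IFF (q IMPLIES r)) = NOT False = True
(q IMPLIES u) IFF NOT (((p OR r) IMPLIES ((p IFF q) XOR (q XOR (q IMPLIES p)))) IFF (q IMPLIES r)) = False IFF True = False
p XOR u = False XOR False = False
(p XOR u) IMPLIES p = False IMPLIES False = True
p AND r = False AND False = False
((p XOR u) IMPLIES p) XOR (p AND r) = True XOR False = True
((q IMPLIES u) IFF NOT (((p OR r) IMPLIES ((p IFF q) XOR (q XOR (q IMPLIES p)))) IFF (q IMPLIES r))) IFF (((p XOR u) IMPLIES p) XOR (p AND r)) = False IFF True = False

False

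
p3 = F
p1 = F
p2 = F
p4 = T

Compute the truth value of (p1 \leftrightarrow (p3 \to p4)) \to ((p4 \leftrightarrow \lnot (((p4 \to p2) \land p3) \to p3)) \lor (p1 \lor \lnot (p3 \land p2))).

T

p3 \to p4 = F \to T = T
p1 \leftrightarrow (p3 \to p4) = F \leftrightarrow T = F
p4 \to p2 = T \to F = F
(p4 \to p2) \land p3 = F \land F = F
((p4 \to p2) \land p3) \to p3 = F \to F = T
\lnot (((p4 \to p2) \land p3) \to p3) = \lnot T = F
p4 \leftrightarrow \lnot (((p4 \to p2) \land p3) \to p3) = T \leftrightarrow F = F
p3 \land p2 = F \land F = F
\lnot (p3 \land p2) = \lnot F = T
p1 \lor \lnot (p3 \land p2) = F \lor T = T
(p4 \leftrightarrow \lnot (((p4 \to p2) \land p3) \to p3)) \lor (p1 \lor \lnot (p3 \land p2)) = F \lor T = T
(p1 \leftrightarrow (p3 \to p4)) \to ((p4 \leftrightarrow \lnot (((p4 \to p2) \land p3) \to p3)) \lor (p1 \lor \lnot (p3 \land p2))) = F \to T = T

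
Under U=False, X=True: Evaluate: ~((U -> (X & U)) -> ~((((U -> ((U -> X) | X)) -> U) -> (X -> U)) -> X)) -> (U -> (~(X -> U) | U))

Substituting U=False, X=True:
X & U = True & False = False
U -> (X & U) = False -> False = True
U -> X = False -> True = True
(U -> X) | X = True | True = True
U -> ((U -> X) | X) = False -> True = True
(U -> ((U -> X) | X)) -> U = True -> False = False
X -> U = True -> False = False
((U -> ((U -> X) | X)) -> U) -> (X -> U) = False -> False = True
(((U -> ((U -> X) | X)) -> U) -> (X -> U)) -> X = True -> True = True
~((((U -> ((U -> X) | X)) -> U) -> (X -> U)) -> X) = ~True = False
(U -> (X & U)) -> ~((((U -> ((U -> X) | X)) -> U) -> (X -> U)) -> X) = True -> False = False
~((U -> (X & U)) -> ~((((U -> ((U -> X) | X)) -> U) -> (X -> U)) -> X)) = ~False = True
X -> U = True -> False = False
~(X -> U) = ~False = True
~(X -> U) | U = True | False = True
U -> (~(X -> U) | U) = False -> True = True
~((U -> (X & U)) -> ~((((U -> ((U -> X) | X)) -> U) -> (X -> U)) -> X)) -> (U -> (~(X -> U) | U)) = True -> True = True

True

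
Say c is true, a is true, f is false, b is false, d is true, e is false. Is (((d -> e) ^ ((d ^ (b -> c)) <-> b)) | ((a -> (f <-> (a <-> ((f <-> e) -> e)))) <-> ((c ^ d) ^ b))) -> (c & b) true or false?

0

Substituting c=1, a=1, f=0, b=0, d=1, e=0:
d -> e = 1 -> 0 = 0
b -> c = 0 -> 1 = 1
d ^ (b -> c) = 1 ^ 1 = 0
(d ^ (b -> c)) <-> b = 0 <-> 0 = 1
(d -> e) ^ ((d ^ (b -> c)) <-> b) = 0 ^ 1 = 1
f <-> e = 0 <-> 0 = 1
(f <-> e) -> e = 1 -> 0 = 0
a <-> ((f <-> e) -> e) = 1 <-> 0 = 0
f <-> (a <-> ((f <-> e) -> e)) = 0 <-> 0 = 1
a -> (f <-> (a <-> ((f <-> e) -> e))) = 1 -> 1 = 1
c ^ d = 1 ^ 1 = 0
(c ^ d) ^ b = 0 ^ 0 = 0
(a -> (f <-> (a <-> ((f <-> e) -> e)))) <-> ((c ^ d) ^ b) = 1 <-> 0 = 0
((d -> e) ^ ((d ^ (b -> c)) <-> b)) | ((a -> (f <-> (a <-> ((f <-> e) -> e)))) <-> ((c ^ d) ^ b)) = 1 | 0 = 1
c & b = 1 & 0 = 0
(((d -> e) ^ ((d ^ (b -> c)) <-> b)) | ((a -> (f <-> (a <-> ((f <-> e) -> e)))) <-> ((c ^ d) ^ b))) -> (c & b) = 1 -> 0 = 0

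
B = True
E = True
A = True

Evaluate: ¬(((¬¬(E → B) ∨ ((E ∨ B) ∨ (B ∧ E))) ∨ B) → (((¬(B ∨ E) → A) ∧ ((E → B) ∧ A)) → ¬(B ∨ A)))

True

Substituting B=True, E=True, A=True:
E → B = True → True = True
¬(E → B) = ¬True = False
¬¬(E → B) = ¬False = True
E ∨ B = True ∨ True = True
B ∧ E = True ∧ True = True
(E ∨ B) ∨ (B ∧ E) = True ∨ True = True
¬¬(E → B) ∨ ((E ∨ B) ∨ (B ∧ E)) = True ∨ True = True
(¬¬(E → B) ∨ ((E ∨ B) ∨ (B ∧ E))) ∨ B = True ∨ True = True
B ∨ E = True ∨ True = True
¬(B ∨ E) = ¬True = False
¬(B ∨ E) → A = False → True = True
E → B = True → True = True
(E → B) ∧ A = True ∧ True = True
(¬(B ∨ E) → A) ∧ ((E → B) ∧ A) = True ∧ True = True
B ∨ A = True ∨ True = True
¬(B ∨ A) = ¬True = False
((¬(B ∨ E) → A) ∧ ((E → B) ∧ A)) → ¬(B ∨ A) = True → False = False
((¬¬(E → B) ∨ ((E ∨ B) ∨ (B ∧ E))) ∨ B) → (((¬(B ∨ E) → A) ∧ ((E → B) ∧ A)) → ¬(B ∨ A)) = True → False = False
¬(((¬¬(E → B) ∨ ((E ∨ B) ∨ (B ∧ E))) ∨ B) → (((¬(B ∨ E) → A) ∧ ((E → B) ∧ A)) → ¬(B ∨ A))) = ¬False = True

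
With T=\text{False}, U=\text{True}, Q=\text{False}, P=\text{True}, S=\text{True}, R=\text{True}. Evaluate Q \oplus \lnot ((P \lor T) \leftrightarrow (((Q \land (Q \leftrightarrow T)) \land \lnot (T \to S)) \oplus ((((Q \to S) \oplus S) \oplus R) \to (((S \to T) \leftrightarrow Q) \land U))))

P \lor T = \text{True} \lor \text{False} = \text{True}
Q \leftrightarrow T = \text{False} \leftrightarrow \text{False} = \text{True}
Q \land (Q \leftrightarrow T) = \text{False} \land \text{True} = \text{False}
T \to S = \text{False} \to \text{True} = \text{True}
\lnot (T \to S) = \lnot \text{True} = \text{False}
(Q \land (Q \leftrightarrow T)) \land \lnot (T \to S) = \text{False} \land \text{False} = \text{False}
Q \to S = \text{False} \to \text{True} = \text{True}
(Q \to S) \oplus S = \text{True} \oplus \text{True} = \text{False}
((Q \to S) \oplus S) \oplus R = \text{False} \oplus \text{True} = \text{True}
S \to T = \text{True} \to \text{False} = \text{False}
(S \to T) \leftrightarrow Q = \text{False} \leftrightarrow \text{False} = \text{True}
((S \to T) \leftrightarrow Q) \land U = \text{True} \land \text{True} = \text{True}
(((Q \to S) \oplus S) \oplus R) \to (((S \to T) \leftrightarrow Q) \land U) = \text{True} \to \text{True} = \text{True}
((Q \land (Q \leftrightarrow T)) \land \lnot (T \to S)) \oplus ((((Q \to S) \oplus S) \oplus R) \to (((S \to T) \leftrightarrow Q) \land U)) = \text{False} \oplus \text{True} = \text{True}
(P \lor T) \leftrightarrow (((Q \land (Q \leftrightarrow T)) \land \lnot (T \to S)) \oplus ((((Q \to S) \oplus S) \oplus R) \to (((S \to T) \leftrightarrow Q) \land U))) = \text{True} \leftrightarrow \text{True} = \text{True}
\lnot ((P \lor T) \leftrightarrow (((Q \land (Q \leftrightarrow T)) \land \lnot (T \to S)) \oplus ((((Q \to S) \oplus S) \oplus R) \to (((S \to T) \leftrightarrow Q) \land U)))) = \lnot \text{True} = \text{False}
Q \oplus \lnot ((P \lor T) \leftrightarrow (((Q \land (Q \leftrightarrow T)) \land \lnot (T \to S)) \oplus ((((Q \to S) \oplus S) \oplus R) \to (((S \to T) \leftrightarrow Q) \land U)))) = \text{False} \oplus \text{False} = \text{False}

\text{False}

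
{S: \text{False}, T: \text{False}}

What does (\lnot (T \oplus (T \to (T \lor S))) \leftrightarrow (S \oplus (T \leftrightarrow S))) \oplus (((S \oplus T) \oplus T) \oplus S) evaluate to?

\text{False}

T \lor S = \text{False} \lor \text{False} = \text{False}
T \to (T \lor S) = \text{False} \to \text{False} = \text{True}
T \oplus (T \to (T \lor S)) = \text{False} \oplus \text{True} = \text{True}
\lnot (T \oplus (T \to (T \lor S))) = \lnot \text{True} = \text{False}
T \leftrightarrow S = \text{False} \leftrightarrow \text{False} = \text{True}
S \oplus (T \leftrightarrow S) = \text{False} \oplus \text{True} = \text{True}
\lnot (T \oplus (T \to (T \lor S))) \leftrightarrow (S \oplus (T \leftrightarrow S)) = \text{False} \leftrightarrow \text{True} = \text{False}
S \oplus T = \text{False} \oplus \text{False} = \text{False}
(S \oplus T) \oplus T = \text{False} \oplus \text{False} = \text{False}
((S \oplus T) \oplus T) \oplus S = \text{False} \oplus \text{False} = \text{False}
(\lnot (T \oplus (T \to (T \lor S))) \leftrightarrow (S \oplus (T \leftrightarrow S))) \oplus (((S \oplus T) \oplus T) \oplus S) = \text{False} \oplus \text{False} = \text{False}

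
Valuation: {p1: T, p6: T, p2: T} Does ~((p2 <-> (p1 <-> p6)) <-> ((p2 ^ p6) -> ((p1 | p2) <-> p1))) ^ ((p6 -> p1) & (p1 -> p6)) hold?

T

Substituting p1=T, p6=T, p2=T:
p1 <-> p6 = T <-> T = T
p2 <-> (p1 <-> p6) = T <-> T = T
p2 ^ p6 = T ^ T = F
p1 | p2 = T | T = T
(p1 | p2) <-> p1 = T <-> T = T
(p2 ^ p6) -> ((p1 | p2) <-> p1) = F -> T = T
(p2 <-> (p1 <-> p6)) <-> ((p2 ^ p6) -> ((p1 | p2) <-> p1)) = T <-> T = T
~((p2 <-> (p1 <-> p6)) <-> ((p2 ^ p6) -> ((p1 | p2) <-> p1))) = ~T = F
p6 -> p1 = T -> T = T
p1 -> p6 = T -> T = T
(p6 -> p1) & (p1 -> p6) = T & T = T
~((p2 <-> (p1 <-> p6)) <-> ((p2 ^ p6) -> ((p1 | p2) <-> p1))) ^ ((p6 -> p1) & (p1 -> p6)) = F ^ T = T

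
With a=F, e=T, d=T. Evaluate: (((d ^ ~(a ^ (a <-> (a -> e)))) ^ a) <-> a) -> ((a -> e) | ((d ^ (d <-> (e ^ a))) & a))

T

a -> e = F -> T = T
a <-> (a -> e) = F <-> T = F
a ^ (a <-> (a -> e)) = F ^ F = F
~(a ^ (a <-> (a -> e))) = ~F = T
d ^ ~(a ^ (a <-> (a -> e))) = T ^ T = F
(d ^ ~(a ^ (a <-> (a -> e)))) ^ a = F ^ F = F
((d ^ ~(a ^ (a <-> (a -> e)))) ^ a) <-> a = F <-> F = T
a -> e = F -> T = T
e ^ a = T ^ F = T
d <-> (e ^ a) = T <-> T = T
d ^ (d <-> (e ^ a)) = T ^ T = F
(d ^ (d <-> (e ^ a))) & a = F & F = F
(a -> e) | ((d ^ (d <-> (e ^ a))) & a) = T | F = T
(((d ^ ~(a ^ (a <-> (a -> e)))) ^ a) <-> a) -> ((a -> e) | ((d ^ (d <-> (e ^ a))) & a)) = T -> T = T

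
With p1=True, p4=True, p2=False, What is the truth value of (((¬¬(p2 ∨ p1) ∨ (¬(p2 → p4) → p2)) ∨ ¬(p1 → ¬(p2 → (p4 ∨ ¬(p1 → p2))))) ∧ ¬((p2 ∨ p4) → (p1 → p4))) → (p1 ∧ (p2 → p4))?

Substituting p1=True, p4=True, p2=False:
p2 ∨ p1 = False ∨ True = True
¬(p2 ∨ p1) = ¬True = False
¬¬(p2 ∨ p1) = ¬False = True
p2 → p4 = False → True = True
¬(p2 → p4) = ¬True = False
¬(p2 → p4) → p2 = False → False = True
¬¬(p2 ∨ p1) ∨ (¬(p2 → p4) → p2) = True ∨ True = True
p1 → p2 = True → False = False
¬(p1 → p2) = ¬False = True
p4 ∨ ¬(p1 → p2) = True ∨ True = True
p2 → (p4 ∨ ¬(p1 → p2)) = False → True = True
¬(p2 → (p4 ∨ ¬(p1 → p2))) = ¬True = False
p1 → ¬(p2 → (p4 ∨ ¬(p1 → p2))) = True → False = False
¬(p1 → ¬(p2 → (p4 ∨ ¬(p1 → p2)))) = ¬False = True
(¬¬(p2 ∨ p1) ∨ (¬(p2 → p4) → p2)) ∨ ¬(p1 → ¬(p2 → (p4 ∨ ¬(p1 → p2)))) = True ∨ True = True
p2 ∨ p4 = False ∨ True = True
p1 → p4 = True → True = True
(p2 ∨ p4) → (p1 → p4) = True → True = True
¬((p2 ∨ p4) → (p1 → p4)) = ¬True = False
((¬¬(p2 ∨ p1) ∨ (¬(p2 → p4) → p2)) ∨ ¬(p1 → ¬(p2 → (p4 ∨ ¬(p1 → p2))))) ∧ ¬((p2 ∨ p4) → (p1 → p4)) = True ∧ False = False
p2 → p4 = False → True = True
p1 ∧ (p2 → p4) = True ∧ True = True
(((¬¬(p2 ∨ p1) ∨ (¬(p2 → p4) → p2)) ∨ ¬(p1 → ¬(p2 → (p4 ∨ ¬(p1 → p2))))) ∧ ¬((p2 ∨ p4) → (p1 → p4))) → (p1 ∧ (p2 → p4)) = False → True = True

True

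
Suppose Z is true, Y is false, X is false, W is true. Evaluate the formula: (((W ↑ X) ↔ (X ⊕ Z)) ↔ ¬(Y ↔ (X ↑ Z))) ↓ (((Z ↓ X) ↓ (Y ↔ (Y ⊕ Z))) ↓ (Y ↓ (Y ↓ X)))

W ↑ X = True ↑ False = True
X ⊕ Z = False ⊕ True = True
(W ↑ X) ↔ (X ⊕ Z) = True ↔ True = True
X ↑ Z = False ↑ True = True
Y ↔ (X ↑ Z) = False ↔ True = False
¬(Y ↔ (X ↑ Z)) = ¬False = True
((W ↑ X) ↔ (X ⊕ Z)) ↔ ¬(Y ↔ (X ↑ Z)) = True ↔ True = True
Z ↓ X = True ↓ False = False
Y ⊕ Z = False ⊕ True = True
Y ↔ (Y ⊕ Z) = False ↔ True = False
(Z ↓ X) ↓ (Y ↔ (Y ⊕ Z)) = False ↓ False = True
Y ↓ X = False ↓ False = True
Y ↓ (Y ↓ X) = False ↓ True = False
((Z ↓ X) ↓ (Y ↔ (Y ⊕ Z))) ↓ (Y ↓ (Y ↓ X)) = True ↓ False = False
(((W ↑ X) ↔ (X ⊕ Z)) ↔ ¬(Y ↔ (X ↑ Z))) ↓ (((Z ↓ X) ↓ (Y ↔ (Y ⊕ Z))) ↓ (Y ↓ (Y ↓ X))) = True ↓ False = False

False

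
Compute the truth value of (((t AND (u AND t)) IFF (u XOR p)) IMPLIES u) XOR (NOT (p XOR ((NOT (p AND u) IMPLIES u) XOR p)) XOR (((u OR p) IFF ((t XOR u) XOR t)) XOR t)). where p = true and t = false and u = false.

Substituting p=true, t=false, u=false:
u AND t = false AND false = false
t AND (u AND t) = false AND false = false
u XOR p = false XOR true = true
(t AND (u AND t)) IFF (u XOR p) = false IFF true = false
((t AND (u AND t)) IFF (u XOR p)) IMPLIES u = false IMPLIES false = true
p AND u = true AND false = false
NOT (p AND u) = NOT false = true
NOT (p AND u) IMPLIES u = true IMPLIES false = false
(NOT (p AND u) IMPLIES u) XOR p = false XOR true = true
p XOR ((NOT (p AND u) IMPLIES u) XOR p) = true XOR true = false
NOT (p XOR ((NOT (p AND u) IMPLIES u) XOR p)) = NOT false = true
u OR p = false OR true = true
t XOR u = false XOR false = false
(t XOR u) XOR t = false XOR false = false
(u OR p) IFF ((t XOR u) XOR t) = true IFF false = false
((u OR p) IFF ((t XOR u) XOR t)) XOR t = false XOR false = false
NOT (p XOR ((NOT (p AND u) IMPLIES u) XOR p)) XOR (((u OR p) IFF ((t XOR u) XOR t)) XOR t) = true XOR false = true
(((t AND (u AND t)) IFF (u XOR p)) IMPLIES u) XOR (NOT (p XOR ((NOT (p AND u) IMPLIES u) XOR p)) XOR (((u OR p) IFF ((t XOR u) XOR t)) XOR t)) = true XOR true = false

false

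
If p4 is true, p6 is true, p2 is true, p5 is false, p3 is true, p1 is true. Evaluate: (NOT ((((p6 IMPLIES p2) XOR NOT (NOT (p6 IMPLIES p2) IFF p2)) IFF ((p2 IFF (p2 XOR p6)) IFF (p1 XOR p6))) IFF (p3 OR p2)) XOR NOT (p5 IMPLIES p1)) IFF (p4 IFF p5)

F

p6 IMPLIES p2 = T IMPLIES T = T
p6 IMPLIES p2 = T IMPLIES T = T
NOT (p6 IMPLIES p2) = NOT T = F
NOT (p6 IMPLIES p2) IFF p2 = F IFF T = F
NOT (NOT (p6 IMPLIES p2) IFF p2) = NOT F = T
(p6 IMPLIES p2) XOR NOT (NOT (p6 IMPLIES p2) IFF p2) = T XOR T = F
p2 XOR p6 = T XOR T = F
p2 IFF (p2 XOR p6) = T IFF F = F
p1 XOR p6 = T XOR T = F
(p2 IFF (p2 XOR p6)) IFF (p1 XOR p6) = F IFF F = T
((p6 IMPLIES p2) XOR NOT (NOT (p6 IMPLIES p2) IFF p2)) IFF ((p2 IFF (p2 XOR p6)) IFF (p1 XOR p6)) = F IFF T = F
p3 OR p2 = T OR T = T
(((p6 IMPLIES p2) XOR NOT (NOT (p6 IMPLIES p2) IFF p2)) IFF ((p2 IFF (p2 XOR p6)) IFF (p1 XOR p6))) IFF (p3 OR p2) = F IFF T = F
NOT ((((p6 IMPLIES p2) XOR NOT (NOT (p6 IMPLIES p2) IFF p2)) IFF ((p2 IFF (p2 XOR p6)) IFF (p1 XOR p6))) IFF (p3 OR p2)) = NOT F = T
p5 IMPLIES p1 = F IMPLIES T = T
NOT (p5 IMPLIES p1) = NOT T = F
NOT ((((p6 IMPLIES p2) XOR NOT (NOT (p6 IMPLIES p2) IFF p2)) IFF ((p2 IFF (p2 XOR p6)) IFF (p1 XOR p6))) IFF (p3 OR p2)) XOR NOT (p5 IMPLIES p1) = T XOR F = T
p4 IFF p5 = T IFF F = F
(NOT ((((p6 IMPLIES p2) XOR NOT (NOT (p6 IMPLIES p2) IFF p2)) IFF ((p2 IFF (p2 XOR p6)) IFF (p1 XOR p6))) IFF (p3 OR p2)) XOR NOT (p5 IMPLIES p1)) IFF (p4 IFF p5) = T IFF F = F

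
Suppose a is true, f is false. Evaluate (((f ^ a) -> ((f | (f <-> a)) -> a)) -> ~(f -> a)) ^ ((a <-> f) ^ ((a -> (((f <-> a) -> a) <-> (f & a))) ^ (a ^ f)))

f ^ a = 0 ^ 1 = 1
f <-> a = 0 <-> 1 = 0
f | (f <-> a) = 0 | 0 = 0
(f | (f <-> a)) -> a = 0 -> 1 = 1
(f ^ a) -> ((f | (f <-> a)) -> a) = 1 -> 1 = 1
f -> a = 0 -> 1 = 1
~(f -> a) = ~1 = 0
((f ^ a) -> ((f | (f <-> a)) -> a)) -> ~(f -> a) = 1 -> 0 = 0
a <-> f = 1 <-> 0 = 0
f <-> a = 0 <-> 1 = 0
(f <-> a) -> a = 0 -> 1 = 1
f & a = 0 & 1 = 0
((f <-> a) -> a) <-> (f & a) = 1 <-> 0 = 0
a -> (((f <-> a) -> a) <-> (f & a)) = 1 -> 0 = 0
a ^ f = 1 ^ 0 = 1
(a -> (((f <-> a) -> a) <-> (f & a))) ^ (a ^ f) = 0 ^ 1 = 1
(a <-> f) ^ ((a -> (((f <-> a) -> a) <-> (f & a))) ^ (a ^ f)) = 0 ^ 1 = 1
(((f ^ a) -> ((f | (f <-> a)) -> a)) -> ~(f -> a)) ^ ((a <-> f) ^ ((a -> (((f <-> a) -> a) <-> (f & a))) ^ (a ^ f))) = 0 ^ 1 = 1

1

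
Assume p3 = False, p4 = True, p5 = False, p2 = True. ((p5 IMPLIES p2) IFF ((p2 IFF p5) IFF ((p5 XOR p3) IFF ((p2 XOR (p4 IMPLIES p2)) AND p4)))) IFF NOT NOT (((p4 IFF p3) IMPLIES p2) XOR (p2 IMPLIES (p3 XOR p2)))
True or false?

p5 IMPLIES p2 = False IMPLIES True = True
p2 IFF p5 = True IFF False = False
p5 XOR p3 = False XOR False = False
p4 IMPLIES p2 = True IMPLIES True = True
p2 XOR (p4 IMPLIES p2) = True XOR True = False
(p2 XOR (p4 IMPLIES p2)) AND p4 = False AND True = False
(p5 XOR p3) IFF ((p2 XOR (p4 IMPLIES p2)) AND p4) = False IFF False = True
(p2 IFF p5) IFF ((p5 XOR p3) IFF ((p2 XOR (p4 IMPLIES p2)) AND p4)) = False IFF True = False
(p5 IMPLIES p2) IFF ((p2 IFF p5) IFF ((p5 XOR p3) IFF ((p2 XOR (p4 IMPLIES p2)) AND p4))) = True IFF False = False
p4 IFF p3 = True IFF False = False
(p4 IFF p3) IMPLIES p2 = False IMPLIES True = True
p3 XOR p2 = False XOR True = True
p2 IMPLIES (p3 XOR p2) = True IMPLIES True = True
((p4 IFF p3) IMPLIES p2) XOR (p2 IMPLIES (p3 XOR p2)) = True XOR True = False
NOT (((p4 IFF p3) IMPLIES p2) XOR (p2 IMPLIES (p3 XOR p2))) = NOT False = True
NOT NOT (((p4 IFF p3) IMPLIES p2) XOR (p2 IMPLIES (p3 XOR p2))) = NOT True = False
((p5 IMPLIES p2) IFF ((p2 IFF p5) IFF ((p5 XOR p3) IFF ((p2 XOR (p4 IMPLIES p2)) AND p4)))) IFF NOT NOT (((p4 IFF p3) IMPLIES p2) XOR (p2 IMPLIES (p3 XOR p2))) = False IFF False = True

True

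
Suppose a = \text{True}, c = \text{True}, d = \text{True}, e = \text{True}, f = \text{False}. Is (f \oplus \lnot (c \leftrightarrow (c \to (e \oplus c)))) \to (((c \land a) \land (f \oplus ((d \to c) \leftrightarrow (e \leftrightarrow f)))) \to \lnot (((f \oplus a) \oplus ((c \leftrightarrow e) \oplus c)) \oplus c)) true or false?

\text{True}

Substituting a=\text{True}, c=\text{True}, d=\text{True}, e=\text{True}, f=\text{False}:
e \oplus c = \text{True} \oplus \text{True} = \text{False}
c \to (e \oplus c) = \text{True} \to \text{False} = \text{False}
c \leftrightarrow (c \to (e \oplus c)) = \text{True} \leftrightarrow \text{False} = \text{False}
\lnot (c \leftrightarrow (c \to (e \oplus c))) = \lnot \text{False} = \text{True}
f \oplus \lnot (c \leftrightarrow (c \to (e \oplus c))) = \text{False} \oplus \text{True} = \text{True}
c \land a = \text{True} \land \text{True} = \text{True}
d \to c = \text{True} \to \text{True} = \text{True}
e \leftrightarrow f = \text{True} \leftrightarrow \text{False} = \text{False}
(d \to c) \leftrightarrow (e \leftrightarrow f) = \text{True} \leftrightarrow \text{False} = \text{False}
f \oplus ((d \to c) \leftrightarrow (e \leftrightarrow f)) = \text{False} \oplus \text{False} = \text{False}
(c \land a) \land (f \oplus ((d \to c) \leftrightarrow (e \leftrightarrow f))) = \text{True} \land \text{False} = \text{False}
f \oplus a = \text{False} \oplus \text{True} = \text{True}
c \leftrightarrow e = \text{True} \leftrightarrow \text{True} = \text{True}
(c \leftrightarrow e) \oplus c = \text{True} \oplus \text{True} = \text{False}
(f \oplus a) \oplus ((c \leftrightarrow e) \oplus c) = \text{True} \oplus \text{False} = \text{True}
((f \oplus a) \oplus ((c \leftrightarrow e) \oplus c)) \oplus c = \text{True} \oplus \text{True} = \text{False}
\lnot (((f \oplus a) \oplus ((c \leftrightarrow e) \oplus c)) \oplus c) = \lnot \text{False} = \text{True}
((c \land a) \land (f \oplus ((d \to c) \leftrightarrow (e \leftrightarrow f)))) \to \lnot (((f \oplus a) \oplus ((c \leftrightarrow e) \oplus c)) \oplus c) = \text{False} \to \text{True} = \text{True}
(f \oplus \lnot (c \leftrightarrow (c \to (e \oplus c)))) \to (((c \land a) \land (f \oplus ((d \to c) \leftrightarrow (e \leftrightarrow f)))) \to \lnot (((f \oplus a) \oplus ((c \leftrightarrow e) \oplus c)) \oplus c)) = \text{True} \to \text{True} = \text{True}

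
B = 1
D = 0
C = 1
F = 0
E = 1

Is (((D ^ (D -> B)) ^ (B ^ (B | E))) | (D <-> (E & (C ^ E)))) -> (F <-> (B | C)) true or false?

0

D -> B = 0 -> 1 = 1
D ^ (D -> B) = 0 ^ 1 = 1
B | E = 1 | 1 = 1
B ^ (B | E) = 1 ^ 1 = 0
(D ^ (D -> B)) ^ (B ^ (B | E)) = 1 ^ 0 = 1
C ^ E = 1 ^ 1 = 0
E & (C ^ E) = 1 & 0 = 0
D <-> (E & (C ^ E)) = 0 <-> 0 = 1
((D ^ (D -> B)) ^ (B ^ (B | E))) | (D <-> (E & (C ^ E))) = 1 | 1 = 1
B | C = 1 | 1 = 1
F <-> (B | C) = 0 <-> 1 = 0
(((D ^ (D -> B)) ^ (B ^ (B | E))) | (D <-> (E & (C ^ E)))) -> (F <-> (B | C)) = 1 -> 0 = 0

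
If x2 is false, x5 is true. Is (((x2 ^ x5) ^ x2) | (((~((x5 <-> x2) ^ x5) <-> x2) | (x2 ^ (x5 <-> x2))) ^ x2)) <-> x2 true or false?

F

x2 ^ x5 = F ^ T = T
(x2 ^ x5) ^ x2 = T ^ F = T
x5 <-> x2 = T <-> F = F
(x5 <-> x2) ^ x5 = F ^ T = T
~((x5 <-> x2) ^ x5) = ~T = F
~((x5 <-> x2) ^ x5) <-> x2 = F <-> F = T
x5 <-> x2 = T <-> F = F
x2 ^ (x5 <-> x2) = F ^ F = F
(~((x5 <-> x2) ^ x5) <-> x2) | (x2 ^ (x5 <-> x2)) = T | F = T
((~((x5 <-> x2) ^ x5) <-> x2) | (x2 ^ (x5 <-> x2))) ^ x2 = T ^ F = T
((x2 ^ x5) ^ x2) | (((~((x5 <-> x2) ^ x5) <-> x2) | (x2 ^ (x5 <-> x2))) ^ x2) = T | T = T
(((x2 ^ x5) ^ x2) | (((~((x5 <-> x2) ^ x5) <-> x2) | (x2 ^ (x5 <-> x2))) ^ x2)) <-> x2 = T <-> F = F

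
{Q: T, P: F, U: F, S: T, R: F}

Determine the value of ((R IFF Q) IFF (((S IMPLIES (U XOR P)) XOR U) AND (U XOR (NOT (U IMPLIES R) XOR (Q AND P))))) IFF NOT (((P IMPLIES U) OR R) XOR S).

Substituting Q=T, P=F, U=F, S=T, R=F:
R IFF Q = F IFF T = F
U XOR P = F XOR F = F
S IMPLIES (U XOR P) = T IMPLIES F = F
(S IMPLIES (U XOR P)) XOR U = F XOR F = F
U IMPLIES R = F IMPLIES F = T
NOT (U IMPLIES R) = NOT T = F
Q AND P = T AND F = F
NOT (U IMPLIES R) XOR (Q AND P) = F XOR F = F
U XOR (NOT (U IMPLIES R) XOR (Q AND P)) = F XOR F = F
((S IMPLIES (U XOR P)) XOR U) AND (U XOR (NOT (U IMPLIES R) XOR (Q AND P))) = F AND F = F
(R IFF Q) IFF (((S IMPLIES (U XOR P)) XOR U) AND (U XOR (NOT (U IMPLIES R) XOR (Q AND P)))) = F IFF F = T
P IMPLIES U = F IMPLIES F = T
(P IMPLIES U) OR R = T OR F = T
((P IMPLIES U) OR R) XOR S = T XOR T = F
NOT (((P IMPLIES U) OR R) XOR S) = NOT F = T
((R IFF Q) IFF (((S IMPLIES (U XOR P)) XOR U) AND (U XOR (NOT (U IMPLIES R) XOR (Q AND P))))) IFF NOT (((P IMPLIES U) OR R) XOR S) = T IFF T = T

T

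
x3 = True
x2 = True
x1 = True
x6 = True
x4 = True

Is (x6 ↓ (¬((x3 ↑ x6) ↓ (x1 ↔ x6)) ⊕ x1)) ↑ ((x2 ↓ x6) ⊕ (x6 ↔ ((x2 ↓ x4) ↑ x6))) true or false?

True

Substituting x3=True, x2=True, x1=True, x6=True, x4=True:
x3 ↑ x6 = True ↑ True = False
x1 ↔ x6 = True ↔ True = True
(x3 ↑ x6) ↓ (x1 ↔ x6) = False ↓ True = False
¬((x3 ↑ x6) ↓ (x1 ↔ x6)) = ¬False = True
¬((x3 ↑ x6) ↓ (x1 ↔ x6)) ⊕ x1 = True ⊕ True = False
x6 ↓ (¬((x3 ↑ x6) ↓ (x1 ↔ x6)) ⊕ x1) = True ↓ False = False
x2 ↓ x6 = True ↓ True = False
x2 ↓ x4 = True ↓ True = False
(x2 ↓ x4) ↑ x6 = False ↑ True = True
x6 ↔ ((x2 ↓ x4) ↑ x6) = True ↔ True = True
(x2 ↓ x6) ⊕ (x6 ↔ ((x2 ↓ x4) ↑ x6)) = False ⊕ True = True
(x6 ↓ (¬((x3 ↑ x6) ↓ (x1 ↔ x6)) ⊕ x1)) ↑ ((x2 ↓ x6) ⊕ (x6 ↔ ((x2 ↓ x4) ↑ x6))) = False ↑ True = True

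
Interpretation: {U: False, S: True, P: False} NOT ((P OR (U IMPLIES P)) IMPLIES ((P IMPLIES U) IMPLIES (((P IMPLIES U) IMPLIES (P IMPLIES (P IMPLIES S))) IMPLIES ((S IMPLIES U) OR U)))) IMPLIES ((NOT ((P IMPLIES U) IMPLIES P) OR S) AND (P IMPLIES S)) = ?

U IMPLIES P = False IMPLIES False = True
P OR (U IMPLIES P) = False OR True = True
P IMPLIES U = False IMPLIES False = True
P IMPLIES U = False IMPLIES False = True
P IMPLIES S = False IMPLIES True = True
P IMPLIES (P IMPLIES S) = False IMPLIES True = True
(P IMPLIES U) IMPLIES (P IMPLIES (P IMPLIES S)) = True IMPLIES True = True
S IMPLIES U = True IMPLIES False = False
(S IMPLIES U) OR U = False OR False = False
((P IMPLIES U) IMPLIES (P IMPLIES (P IMPLIES S))) IMPLIES ((S IMPLIES U) OR U) = True IMPLIES False = False
(P IMPLIES U) IMPLIES (((P IMPLIES U) IMPLIES (P IMPLIES (P IMPLIES S))) IMPLIES ((S IMPLIES U) OR U)) = True IMPLIES False = False
(P OR (U IMPLIES P)) IMPLIES ((P IMPLIES U) IMPLIES (((P IMPLIES U) IMPLIES (P IMPLIES (P IMPLIES S))) IMPLIES ((S IMPLIES U) OR U))) = True IMPLIES False = False
NOT ((P OR (U IMPLIES P)) IMPLIES ((P IMPLIES U) IMPLIES (((P IMPLIES U) IMPLIES (P IMPLIES (P IMPLIES S))) IMPLIES ((S IMPLIES U) OR U)))) = NOT False = True
P IMPLIES U = False IMPLIES False = True
(P IMPLIES U) IMPLIES P = True IMPLIES False = False
NOT ((P IMPLIES U) IMPLIES P) = NOT False = True
NOT ((P IMPLIES U) IMPLIES P) OR S = True OR True = True
P IMPLIES S = False IMPLIES True = True
(NOT ((P IMPLIES U) IMPLIES P) OR S) AND (P IMPLIES S) = True AND True = True
NOT ((P OR (U IMPLIES P)) IMPLIES ((P IMPLIES U) IMPLIES (((P IMPLIES U) IMPLIES (P IMPLIES (P IMPLIES S))) IMPLIES ((S IMPLIES U) OR U)))) IMPLIES ((NOT ((P IMPLIES U) IMPLIES P) OR S) AND (P IMPLIES S)) = True IMPLIES True = True

True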